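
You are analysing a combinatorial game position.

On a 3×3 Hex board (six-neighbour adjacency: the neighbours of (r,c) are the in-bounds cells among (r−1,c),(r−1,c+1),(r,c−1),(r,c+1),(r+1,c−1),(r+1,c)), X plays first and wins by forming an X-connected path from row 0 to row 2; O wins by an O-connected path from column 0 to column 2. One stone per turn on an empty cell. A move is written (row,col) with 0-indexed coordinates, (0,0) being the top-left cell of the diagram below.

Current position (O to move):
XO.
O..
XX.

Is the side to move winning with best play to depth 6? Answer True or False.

p1 O@[XO./O../XX.]: (0,2)[XOO/O../XX.]+1* (1,1)[XO./OO./XX.]+1 (1,2)[XO./O.O/XX.]+1 (2,2)[XO./O../XXO]-1
p2 X@[XOO/O../XX.] terminal -1; root [XO./O../XX.] d6

O winning at [XO./O../XX.]: True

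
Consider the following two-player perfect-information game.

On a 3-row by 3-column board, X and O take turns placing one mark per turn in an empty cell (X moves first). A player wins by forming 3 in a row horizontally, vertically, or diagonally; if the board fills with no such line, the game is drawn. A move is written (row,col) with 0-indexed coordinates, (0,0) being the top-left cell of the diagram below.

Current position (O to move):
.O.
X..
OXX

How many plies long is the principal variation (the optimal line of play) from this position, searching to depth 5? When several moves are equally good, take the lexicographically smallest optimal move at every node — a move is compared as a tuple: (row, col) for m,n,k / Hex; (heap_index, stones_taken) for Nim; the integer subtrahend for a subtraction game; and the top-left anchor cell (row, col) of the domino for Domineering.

PV length from [.O./X../OXX]: 3 plies

p1 O@[.O./X../OXX]: (0,0)[OO./X../OXX]+0 (0,2)[.OO/X../OXX]+1* (1,1)[.O./XO./OXX]+0 (1,2)[.O./X.O/OXX]+0
p2 X@[.OO/X../OXX]: (0,0)[XOO/X../OXX]-1* (1,1)[.OO/XX./OXX]-1 (1,2)[.OO/X.X/OXX]-1
p3 O@[XOO/X../OXX]: (1,1)[XOO/XO./OXX]+1* (1,2)[XOO/X.O/OXX]-1
p4 X@[XOO/XO./OXX] terminal -1; root [.O./X../OXX] d5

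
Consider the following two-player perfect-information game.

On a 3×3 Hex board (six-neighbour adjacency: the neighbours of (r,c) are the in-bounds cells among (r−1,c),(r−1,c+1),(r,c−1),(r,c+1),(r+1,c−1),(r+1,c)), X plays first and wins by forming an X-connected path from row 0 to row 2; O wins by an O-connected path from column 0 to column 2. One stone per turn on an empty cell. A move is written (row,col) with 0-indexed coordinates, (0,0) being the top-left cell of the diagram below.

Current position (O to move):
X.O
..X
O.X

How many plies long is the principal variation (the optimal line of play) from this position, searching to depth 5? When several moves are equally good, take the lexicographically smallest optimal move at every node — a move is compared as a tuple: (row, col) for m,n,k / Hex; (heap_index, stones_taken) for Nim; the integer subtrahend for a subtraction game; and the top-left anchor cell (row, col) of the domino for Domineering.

p1 O@[X.O/..X/O.X]: (0,1)[XOO/..X/O.X]+1* (1,0)[X.O/O.X/O.X]+1 (1,1)[X.O/.OX/O.X]+1 (2,1)[X.O/..X/OOX]-1
p2 X@[XOO/..X/O.X]: (1,0)[XOO/X.X/O.X]-1* (1,1)[XOO/.XX/O.X]-1 (2,1)[XOO/..X/OXX]-1
p3 O@[XOO/X.X/O.X]: (1,1)[XOO/XOX/O.X]+1* (2,1)[XOO/X.X/OOX]-1
p4 X@[XOO/XOX/O.X] terminal -1; root [X.O/..X/O.X] d5

PV length from [X.O/..X/O.X]: 3 plies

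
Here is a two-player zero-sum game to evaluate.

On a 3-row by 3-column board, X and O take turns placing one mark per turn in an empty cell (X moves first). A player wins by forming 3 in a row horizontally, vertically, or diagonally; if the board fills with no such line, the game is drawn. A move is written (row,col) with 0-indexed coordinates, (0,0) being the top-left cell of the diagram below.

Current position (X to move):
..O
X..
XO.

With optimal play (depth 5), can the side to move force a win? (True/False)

p1 X@[..O/X../XO.]: (0,0)[X.O/X../XO.]+1* (0,1)[.XO/X../XO.]+0 (1,1)[..O/XX./XO.]+1 (1,2)[..O/X.X/XO.]+1 (2,2)[..O/X../XOX]+0
p2 O@[X.O/X../XO.] terminal -1; root [..O/X../XO.] d5

X winning at [..O/X../XO.]: True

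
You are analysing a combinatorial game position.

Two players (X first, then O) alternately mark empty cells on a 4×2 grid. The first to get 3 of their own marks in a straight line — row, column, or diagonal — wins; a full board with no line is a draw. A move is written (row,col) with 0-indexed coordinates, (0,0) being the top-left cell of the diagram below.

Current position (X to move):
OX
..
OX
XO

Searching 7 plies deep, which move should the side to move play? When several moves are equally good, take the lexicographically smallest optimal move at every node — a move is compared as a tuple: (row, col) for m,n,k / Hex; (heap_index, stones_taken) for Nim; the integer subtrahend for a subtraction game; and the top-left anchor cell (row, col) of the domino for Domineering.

p1 X@[OX/../OX/XO]: (1,0)[OX/X./OX/XO]+0 (1,1)[OX/.X/OX/XO]+1*
p2 O@[OX/.X/OX/XO] terminal -1; root [OX/../OX/XO] d7

X's best at [OX/../OX/XO]: (1,1)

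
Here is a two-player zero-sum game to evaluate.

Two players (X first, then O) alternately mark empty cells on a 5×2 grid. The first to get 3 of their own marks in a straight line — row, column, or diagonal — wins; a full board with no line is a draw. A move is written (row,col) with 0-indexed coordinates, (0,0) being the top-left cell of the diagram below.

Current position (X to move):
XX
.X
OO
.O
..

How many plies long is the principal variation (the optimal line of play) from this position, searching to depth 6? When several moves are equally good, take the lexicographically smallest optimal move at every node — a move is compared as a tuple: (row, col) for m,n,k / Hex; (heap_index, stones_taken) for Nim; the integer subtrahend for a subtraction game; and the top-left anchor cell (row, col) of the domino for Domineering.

PV length from [XX/.X/OO/.O/..]: 4 plies

p1 X@[XX/.X/OO/.O/..]: (1,0)[XX/XX/OO/.O/..]-1* (3,0)[XX/.X/OO/XO/..]-1 (4,0)[XX/.X/OO/.O/X.]-1 (4,1)[XX/.X/OO/.O/.X]-1
p2 O@[XX/XX/OO/.O/..]: (3,0)[XX/XX/OO/OO/..]+1* (4,0)[XX/XX/OO/.O/O.]+1 (4,1)[XX/XX/OO/.O/.O]+1
p3 X@[XX/XX/OO/OO/..]: (4,0)[XX/XX/OO/OO/X.]-1* (4,1)[XX/XX/OO/OO/.X]-1
p4 O@[XX/XX/OO/OO/X.]: (4,1)[XX/XX/OO/OO/XO]+1*
p5 X@[XX/XX/OO/OO/XO] terminal -1; root [XX/.X/OO/.O/..] d6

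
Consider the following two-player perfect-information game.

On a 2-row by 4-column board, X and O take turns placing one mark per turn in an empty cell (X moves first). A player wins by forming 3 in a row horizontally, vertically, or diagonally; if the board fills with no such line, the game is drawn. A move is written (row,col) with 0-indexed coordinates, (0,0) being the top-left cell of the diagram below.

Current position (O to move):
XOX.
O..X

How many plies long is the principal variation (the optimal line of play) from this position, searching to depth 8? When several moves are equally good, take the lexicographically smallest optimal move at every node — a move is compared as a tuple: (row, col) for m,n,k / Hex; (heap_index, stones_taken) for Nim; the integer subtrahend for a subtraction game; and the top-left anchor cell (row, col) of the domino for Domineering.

ply 1, O at XOX./O..X | (0,3)=+0→XOXO/O..X*; (1,1)=+0→XOX./OO.X; (1,2)=+0→XOX./O.OX
ply 2, X at XOXO/O..X | (1,1)=+0→XOXO/OX.X*; (1,2)=+0→XOXO/O.XX
ply 3, O at XOXO/OX.X | (1,2)=+0→XOXO/OXOX*
ply 4: XOXO/OXOX is terminal +0 (X); from XOX./O..X depth 8

PV length from [XOX./O..X]: 3 plies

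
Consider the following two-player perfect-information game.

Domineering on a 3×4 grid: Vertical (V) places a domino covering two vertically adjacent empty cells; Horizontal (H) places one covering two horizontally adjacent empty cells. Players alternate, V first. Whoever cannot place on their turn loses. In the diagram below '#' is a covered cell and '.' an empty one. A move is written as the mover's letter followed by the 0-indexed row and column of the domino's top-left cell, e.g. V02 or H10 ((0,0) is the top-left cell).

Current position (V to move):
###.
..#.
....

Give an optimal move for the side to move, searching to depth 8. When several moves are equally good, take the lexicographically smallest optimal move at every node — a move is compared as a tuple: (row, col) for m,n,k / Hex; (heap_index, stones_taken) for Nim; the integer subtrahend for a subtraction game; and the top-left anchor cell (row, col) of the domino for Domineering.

ply 1, V at ###./..#./.... | V03=-1→####/..##/....; V10=+1→###./#.#./#...*; V11=+1→###./.##./.#..; V13=-1→###./..##/...#
ply 2, H at ###./#.#./#... | H21=-1→###./#.#./###.*; H22=-1→###./#.#./#.##
ply 3, V at ###./#.#./###. | V03=+1→####/#.##/###.*; V13=+1→###./#.##/####
ply 4: ####/#.##/###. is terminal -1 (H); from ###./..#./.... depth 8

V's best at [###./..#./....]: V10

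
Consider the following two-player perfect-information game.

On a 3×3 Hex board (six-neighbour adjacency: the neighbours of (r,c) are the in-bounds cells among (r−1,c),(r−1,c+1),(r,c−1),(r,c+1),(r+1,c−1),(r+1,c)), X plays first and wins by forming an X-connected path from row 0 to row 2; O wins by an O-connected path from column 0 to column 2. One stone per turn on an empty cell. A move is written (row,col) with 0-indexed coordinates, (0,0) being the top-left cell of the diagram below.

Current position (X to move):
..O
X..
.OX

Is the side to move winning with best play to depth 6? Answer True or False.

[..O/X../.OX] X move#1: (0,0):-1/X.O/X../.OX, (0,1):-1/.XO/X../.OX, (1,1):+1/..O/XX./.OX*, (1,2):+1/..O/X.X/.OX, (2,0):+1/..O/X../XOX
[..O/XX./.OX] O move#2: (0,0):-1/O.O/XX./.OX*, (0,1):-1/.OO/XX./.OX, (1,2):-1/..O/XXO/.OX, (2,0):-1/..O/XX./OOX
[O.O/XX./.OX] X move#3: (0,1):+1/OXO/XX./.OX*, (1,2):-1/O.O/XXX/.OX, (2,0):-1/O.O/XX./XOX
[OXO/XX./.OX] O move#4: (1,2):-1/OXO/XXO/.OX*, (2,0):-1/OXO/XX./OOX
[OXO/XXO/.OX] X move#5: (2,0):+1/OXO/XXO/XOX*
[OXO/XXO/XOX] end (terminal -1, O#6); searched ..O/X../.OX to 6

X winning at [..O/X../.OX]: True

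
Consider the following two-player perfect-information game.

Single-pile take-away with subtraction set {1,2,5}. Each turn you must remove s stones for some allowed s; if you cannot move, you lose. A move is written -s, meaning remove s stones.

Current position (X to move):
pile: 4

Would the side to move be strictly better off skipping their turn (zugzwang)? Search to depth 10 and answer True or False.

ply 1, X at 4 | -1=+1→3*; -2=-1→2
ply 2, O at 3 | -1=-1→2*; -2=-1→1
ply 3, X at 2 | -1=-1→1; -2=+1→0*
ply 4: 0 is terminal -1 (O); from 4 depth 10
pass branch (O moves first from the same position):
  | ply 1, O at 4 | -1=+1→3*; -2=-1→2
  | ply 2, X at 3 | -1=-1→2*; -2=-1→1
  | ply 3, O at 2 | -1=-1→1; -2=+1→0*
  | ply 4: 0 is terminal -1 (X); from 4 depth 10
X moving scores +1; X passing scores -1

zugzwang(4, X) = False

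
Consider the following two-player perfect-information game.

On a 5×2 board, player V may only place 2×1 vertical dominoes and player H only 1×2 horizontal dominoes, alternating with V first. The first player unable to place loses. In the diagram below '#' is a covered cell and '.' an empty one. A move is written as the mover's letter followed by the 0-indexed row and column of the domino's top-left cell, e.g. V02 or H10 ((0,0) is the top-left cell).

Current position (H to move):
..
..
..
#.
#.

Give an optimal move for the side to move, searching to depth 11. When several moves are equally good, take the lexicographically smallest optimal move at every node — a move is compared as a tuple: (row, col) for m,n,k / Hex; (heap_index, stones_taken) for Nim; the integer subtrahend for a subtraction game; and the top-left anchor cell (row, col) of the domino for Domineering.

p1 H@[../../../#./#.]: H00[##/../../#./#.]-1 H10[../##/../#./#.]+1* H20[../../##/#./#.]-1
p2 V@[../##/../#./#.]: V21[../##/.#/##/#.]-1* V31[../##/../##/##]-1
p3 H@[../##/.#/##/#.]: H00[##/##/.#/##/#.]+1*
p4 V@[##/##/.#/##/#.] terminal -1; root [../../../#./#.] d11

H's best at [../../../#./#.]: H10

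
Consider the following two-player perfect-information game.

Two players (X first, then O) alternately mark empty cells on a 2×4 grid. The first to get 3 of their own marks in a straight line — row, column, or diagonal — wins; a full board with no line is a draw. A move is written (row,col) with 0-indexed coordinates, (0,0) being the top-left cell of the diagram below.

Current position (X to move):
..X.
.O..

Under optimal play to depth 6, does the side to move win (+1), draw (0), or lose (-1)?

ply 1, X at ..X./.O.. | (0,0)=+0→X.X./.O..; (0,1)=+1→.XX./.O..*; (0,3)=+0→..XX/.O..; (1,0)=+0→..X./XO..; (1,2)=+0→..X./.OX.; (1,3)=+0→..X./.O.X
ply 2, O at .XX./.O.. | (0,0)=-1→OXX./.O..*; (0,3)=-1→.XXO/.O..; (1,0)=-1→.XX./OO..; (1,2)=-1→.XX./.OO.; (1,3)=-1→.XX./.O.O
ply 3, X at OXX./.O.. | (0,3)=+1→OXXX/.O..*; (1,0)=+0→OXX./XO..; (1,2)=+0→OXX./.OX.; (1,3)=+0→OXX./.O.X
ply 4: OXXX/.O.. is terminal -1 (O); from ..X./.O.. depth 6

value(..X./.O.., X) = +1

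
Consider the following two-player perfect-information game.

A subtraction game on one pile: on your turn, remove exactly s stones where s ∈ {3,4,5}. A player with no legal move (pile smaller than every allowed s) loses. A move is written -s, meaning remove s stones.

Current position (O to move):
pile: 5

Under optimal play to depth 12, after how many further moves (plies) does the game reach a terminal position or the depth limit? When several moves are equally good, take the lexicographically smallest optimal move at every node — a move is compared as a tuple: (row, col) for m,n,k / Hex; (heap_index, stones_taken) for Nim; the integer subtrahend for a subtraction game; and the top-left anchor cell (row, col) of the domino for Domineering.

PV length from [5]: 1 ply

ply 1, O at 5 | -3=+1→2*; -4=+1→1; -5=+1→0
ply 2: 2 is terminal -1 (X); from 5 depth 12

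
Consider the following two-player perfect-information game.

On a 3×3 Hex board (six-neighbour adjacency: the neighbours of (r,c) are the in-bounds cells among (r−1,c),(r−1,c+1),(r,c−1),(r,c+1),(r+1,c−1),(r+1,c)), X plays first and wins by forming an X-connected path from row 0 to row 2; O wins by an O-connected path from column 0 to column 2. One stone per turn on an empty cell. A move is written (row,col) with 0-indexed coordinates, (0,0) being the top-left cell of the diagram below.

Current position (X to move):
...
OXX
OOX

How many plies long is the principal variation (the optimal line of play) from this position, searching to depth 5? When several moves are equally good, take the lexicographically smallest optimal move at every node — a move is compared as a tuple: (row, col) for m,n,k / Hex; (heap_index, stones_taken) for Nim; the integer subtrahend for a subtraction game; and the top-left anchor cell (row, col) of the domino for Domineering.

PV length from [.../OXX/OOX]: 3 plies

p1 X@[.../OXX/OOX]: (0,0)[X../OXX/OOX]+1* (0,1)[.X./OXX/OOX]+1 (0,2)[..X/OXX/OOX]+1
p2 O@[X../OXX/OOX]: (0,1)[XO./OXX/OOX]-1* (0,2)[X.O/OXX/OOX]-1
p3 X@[XO./OXX/OOX]: (0,2)[XOX/OXX/OOX]+1*
p4 O@[XOX/OXX/OOX] terminal -1; root [.../OXX/OOX] d5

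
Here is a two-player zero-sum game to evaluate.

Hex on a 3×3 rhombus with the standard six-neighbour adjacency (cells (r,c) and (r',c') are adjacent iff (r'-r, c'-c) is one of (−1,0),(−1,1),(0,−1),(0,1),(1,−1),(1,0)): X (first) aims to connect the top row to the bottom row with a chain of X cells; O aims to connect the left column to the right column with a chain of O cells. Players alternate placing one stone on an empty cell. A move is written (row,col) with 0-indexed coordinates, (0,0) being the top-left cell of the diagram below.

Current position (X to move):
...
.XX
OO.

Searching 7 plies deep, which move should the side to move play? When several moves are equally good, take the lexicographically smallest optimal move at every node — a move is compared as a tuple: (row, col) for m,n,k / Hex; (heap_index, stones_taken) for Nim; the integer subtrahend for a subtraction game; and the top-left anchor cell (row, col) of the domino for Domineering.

p1 X@[.../.XX/OO.]: (0,0)[X../.XX/OO.]-1 (0,1)[.X./.XX/OO.]-1 (0,2)[..X/.XX/OO.]-1 (1,0)[.../XXX/OO.]-1 (2,2)[.../.XX/OOX]+1*
p2 O@[.../.XX/OOX]: (0,0)[O../.XX/OOX]-1* (0,1)[.O./.XX/OOX]-1 (0,2)[..O/.XX/OOX]-1 (1,0)[.../OXX/OOX]-1
p3 X@[O../.XX/OOX]: (0,1)[OX./.XX/OOX]+1* (0,2)[O.X/.XX/OOX]+1 (1,0)[O../XXX/OOX]+1
p4 O@[OX./.XX/OOX] terminal -1; root [.../.XX/OO.] d7

X's best at [.../.XX/OO.]: (2,2)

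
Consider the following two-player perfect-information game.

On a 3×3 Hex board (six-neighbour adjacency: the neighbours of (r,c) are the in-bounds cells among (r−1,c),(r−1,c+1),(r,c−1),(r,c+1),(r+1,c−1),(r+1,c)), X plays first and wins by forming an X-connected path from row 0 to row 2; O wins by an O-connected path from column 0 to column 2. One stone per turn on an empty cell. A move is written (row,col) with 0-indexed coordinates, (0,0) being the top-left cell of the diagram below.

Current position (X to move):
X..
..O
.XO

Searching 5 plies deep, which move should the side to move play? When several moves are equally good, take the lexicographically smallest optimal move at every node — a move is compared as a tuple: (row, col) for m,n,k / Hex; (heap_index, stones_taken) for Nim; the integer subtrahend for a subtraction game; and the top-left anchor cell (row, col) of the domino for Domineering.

X's best at [X../..O/.XO]: (1,0)

p1 X@[X../..O/.XO]: (0,1)[XX./..O/.XO]-1 (0,2)[X.X/..O/.XO]-1 (1,0)[X../X.O/.XO]+1* (1,1)[X../.XO/.XO]+1 (2,0)[X../..O/XXO]+1
p2 O@[X../X.O/.XO]: (0,1)[XO./X.O/.XO]-1* (0,2)[X.O/X.O/.XO]-1 (1,1)[X../XOO/.XO]-1 (2,0)[X../X.O/OXO]-1
p3 X@[XO./X.O/.XO]: (0,2)[XOX/X.O/.XO]+1* (1,1)[XO./XXO/.XO]+1 (2,0)[XO./X.O/XXO]+1
p4 O@[XOX/X.O/.XO]: (1,1)[XOX/XOO/.XO]-1* (2,0)[XOX/X.O/OXO]-1
p5 X@[XOX/XOO/.XO]: (2,0)[XOX/XOO/XXO]+1*
p6 O@[XOX/XOO/XXO] terminal -1; root [X../..O/.XO] d5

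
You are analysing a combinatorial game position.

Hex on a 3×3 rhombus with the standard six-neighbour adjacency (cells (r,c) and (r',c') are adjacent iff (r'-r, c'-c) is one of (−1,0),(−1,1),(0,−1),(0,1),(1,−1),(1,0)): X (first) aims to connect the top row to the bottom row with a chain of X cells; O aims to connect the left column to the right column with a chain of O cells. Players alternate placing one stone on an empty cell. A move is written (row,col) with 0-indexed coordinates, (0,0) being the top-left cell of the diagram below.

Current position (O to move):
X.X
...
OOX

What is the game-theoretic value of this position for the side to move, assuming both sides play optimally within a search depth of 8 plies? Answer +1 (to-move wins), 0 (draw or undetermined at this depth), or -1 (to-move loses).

value(X.X/.../OOX, O) = +1

p1 O@[X.X/.../OOX]: (0,1)[XOX/.../OOX]-1 (1,0)[X.X/O../OOX]-1 (1,1)[X.X/.O./OOX]-1 (1,2)[X.X/..O/OOX]+1*
p2 X@[X.X/..O/OOX] terminal -1; root [X.X/.../OOX] d8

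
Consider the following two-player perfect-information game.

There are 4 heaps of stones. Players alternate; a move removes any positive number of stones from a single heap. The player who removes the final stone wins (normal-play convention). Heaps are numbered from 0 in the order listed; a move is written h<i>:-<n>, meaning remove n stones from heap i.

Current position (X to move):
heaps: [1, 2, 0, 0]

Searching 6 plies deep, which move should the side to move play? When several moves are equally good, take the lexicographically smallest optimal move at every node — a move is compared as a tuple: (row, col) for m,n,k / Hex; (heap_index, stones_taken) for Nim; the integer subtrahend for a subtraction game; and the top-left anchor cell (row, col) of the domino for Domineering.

X's best at [(1,2,0,0)]: h1:-1

[(1,2,0,0)] X move#1: h0:-1:-1/(0,2,0,0), h1:-1:+1/(1,1,0,0)*, h1:-2:-1/(1,0,0,0)
[(1,1,0,0)] O move#2: h0:-1:-1/(0,1,0,0)*, h1:-1:-1/(1,0,0,0)
[(0,1,0,0)] X move#3: h1:-1:+1/(0,0,0,0)*
[(0,0,0,0)] end (terminal -1, O#4); searched (1,2,0,0) to 6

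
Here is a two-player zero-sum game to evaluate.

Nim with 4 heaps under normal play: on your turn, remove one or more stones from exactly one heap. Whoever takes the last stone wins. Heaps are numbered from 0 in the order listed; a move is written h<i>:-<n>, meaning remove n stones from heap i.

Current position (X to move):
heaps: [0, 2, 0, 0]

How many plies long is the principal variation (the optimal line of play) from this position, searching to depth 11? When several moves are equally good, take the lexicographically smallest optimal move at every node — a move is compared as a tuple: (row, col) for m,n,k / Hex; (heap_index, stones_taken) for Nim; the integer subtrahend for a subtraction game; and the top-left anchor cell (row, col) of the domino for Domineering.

PV length from [(0,2,0,0)]: 1 ply

[(0,2,0,0)] X move#1: h1:-1:-1/(0,1,0,0), h1:-2:+1/(0,0,0,0)*
[(0,0,0,0)] end (terminal -1, O#2); searched (0,2,0,0) to 11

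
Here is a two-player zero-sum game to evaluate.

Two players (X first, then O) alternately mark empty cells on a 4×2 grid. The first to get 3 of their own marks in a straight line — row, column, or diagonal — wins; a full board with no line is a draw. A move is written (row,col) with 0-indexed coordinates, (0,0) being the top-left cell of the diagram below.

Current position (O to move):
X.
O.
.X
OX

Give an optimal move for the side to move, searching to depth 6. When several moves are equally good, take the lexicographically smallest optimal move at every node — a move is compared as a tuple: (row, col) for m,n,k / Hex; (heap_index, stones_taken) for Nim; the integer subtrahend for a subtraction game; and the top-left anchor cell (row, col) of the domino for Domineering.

O's best at [X./O./.X/OX]: (2,0)

[X./O./.X/OX] O move#1: (0,1):-1/XO/O./.X/OX, (1,1):+0/X./OO/.X/OX, (2,0):+1/X./O./OX/OX*
[X./O./OX/OX] end (terminal -1, X#2); searched X./O./.X/OX to 6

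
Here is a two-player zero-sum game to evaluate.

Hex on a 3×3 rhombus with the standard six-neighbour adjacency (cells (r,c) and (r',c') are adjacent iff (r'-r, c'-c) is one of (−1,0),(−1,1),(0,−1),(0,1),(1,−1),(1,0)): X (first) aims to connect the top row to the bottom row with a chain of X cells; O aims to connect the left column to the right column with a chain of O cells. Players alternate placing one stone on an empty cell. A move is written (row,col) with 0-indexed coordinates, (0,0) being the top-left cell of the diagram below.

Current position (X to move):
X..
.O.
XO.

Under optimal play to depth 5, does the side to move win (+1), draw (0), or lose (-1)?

value(X../.O./XO., X) = +1

[X../.O./XO.] X move#1: (0,1):-1/XX./.O./XO., (0,2):-1/X.X/.O./XO., (1,0):+1/X../XO./XO.*, (1,2):-1/X../.OX/XO., (2,2):-1/X../.O./XOX
[X../XO./XO.] end (terminal -1, O#2); searched X../.O./XO. to 5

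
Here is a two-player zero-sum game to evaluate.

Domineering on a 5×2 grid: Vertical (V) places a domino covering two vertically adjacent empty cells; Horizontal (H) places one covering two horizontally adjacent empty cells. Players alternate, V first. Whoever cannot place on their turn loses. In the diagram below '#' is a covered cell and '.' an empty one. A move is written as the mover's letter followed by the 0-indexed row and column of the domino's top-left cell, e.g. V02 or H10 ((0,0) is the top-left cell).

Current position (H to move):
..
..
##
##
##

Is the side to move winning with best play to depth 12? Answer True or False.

H winning at [../../##/##/##]: True

[../../##/##/##] H move#1: H00:+1/##/../##/##/##*, H10:+1/../##/##/##/##
[##/../##/##/##] end (terminal -1, V#2); searched ../../##/##/## to 12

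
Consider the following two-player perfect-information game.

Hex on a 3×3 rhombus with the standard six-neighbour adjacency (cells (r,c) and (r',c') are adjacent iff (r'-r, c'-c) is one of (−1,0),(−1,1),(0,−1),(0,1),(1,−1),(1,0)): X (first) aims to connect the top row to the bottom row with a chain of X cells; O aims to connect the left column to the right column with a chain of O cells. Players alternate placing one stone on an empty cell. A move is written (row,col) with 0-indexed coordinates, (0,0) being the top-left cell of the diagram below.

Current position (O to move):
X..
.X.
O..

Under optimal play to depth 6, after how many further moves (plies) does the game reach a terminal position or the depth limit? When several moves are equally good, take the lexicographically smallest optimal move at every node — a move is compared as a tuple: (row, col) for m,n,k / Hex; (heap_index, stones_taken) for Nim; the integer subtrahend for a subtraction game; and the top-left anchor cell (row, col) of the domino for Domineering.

PV length from [X../.X./O..]: 5 plies

p1 O@[X../.X./O..]: (0,1)[XO./.X./O..]-1 (0,2)[X.O/.X./O..]-1 (1,0)[X../OX./O..]-1 (1,2)[X../.XO/O..]-1 (2,1)[X../.X./OO.]+1* (2,2)[X../.X./O.O]-1
p2 X@[X../.X./OO.]: (0,1)[XX./.X./OO.]-1* (0,2)[X.X/.X./OO.]-1 (1,0)[X../XX./OO.]-1 (1,2)[X../.XX/OO.]-1 (2,2)[X../.X./OOX]-1
p3 O@[XX./.X./OO.]: (0,2)[XXO/.X./OO.]+1* (1,0)[XX./OX./OO.]+1 (1,2)[XX./.XO/OO.]+1 (2,2)[XX./.X./OOO]+1
p4 X@[XXO/.X./OO.]: (1,0)[XXO/XX./OO.]-1* (1,2)[XXO/.XX/OO.]-1 (2,2)[XXO/.X./OOX]-1
p5 O@[XXO/XX./OO.]: (1,2)[XXO/XXO/OO.]+1* (2,2)[XXO/XX./OOO]+1
p6 X@[XXO/XXO/OO.] terminal -1; root [X../.X./O..] d6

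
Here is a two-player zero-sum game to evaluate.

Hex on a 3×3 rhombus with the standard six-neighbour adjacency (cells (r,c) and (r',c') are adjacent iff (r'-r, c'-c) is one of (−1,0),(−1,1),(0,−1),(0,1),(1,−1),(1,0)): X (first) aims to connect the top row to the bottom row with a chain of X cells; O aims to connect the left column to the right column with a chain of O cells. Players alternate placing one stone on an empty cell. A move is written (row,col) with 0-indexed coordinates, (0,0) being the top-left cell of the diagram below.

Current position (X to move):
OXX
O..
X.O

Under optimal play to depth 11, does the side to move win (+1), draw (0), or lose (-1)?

ply 1, X at OXX/O../X.O | (1,1)=+1→OXX/OX./X.O*; (1,2)=+1→OXX/O.X/X.O; (2,1)=+1→OXX/O../XXO
ply 2: OXX/OX./X.O is terminal -1 (O); from OXX/O../X.O depth 11

value(OXX/O../X.O, X) = +1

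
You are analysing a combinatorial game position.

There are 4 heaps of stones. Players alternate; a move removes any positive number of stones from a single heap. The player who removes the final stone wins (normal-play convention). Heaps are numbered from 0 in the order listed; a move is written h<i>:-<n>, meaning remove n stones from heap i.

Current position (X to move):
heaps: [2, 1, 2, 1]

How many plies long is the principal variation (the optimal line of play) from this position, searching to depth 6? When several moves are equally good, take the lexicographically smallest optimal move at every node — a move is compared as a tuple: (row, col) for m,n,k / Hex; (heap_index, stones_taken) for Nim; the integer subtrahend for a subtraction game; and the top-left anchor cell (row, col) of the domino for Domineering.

PV length from [(2,1,2,1)]: 6 plies

ply 1, X at (2,1,2,1) | h0:-1=-1→(1,1,2,1)*; h0:-2=-1→(0,1,2,1); h1:-1=-1→(2,0,2,1); h2:-1=-1→(2,1,1,1); h2:-2=-1→(2,1,0,1); h3:-1=-1→(2,1,2,0)
ply 2, O at (1,1,2,1) | h0:-1=-1→(0,1,2,1); h1:-1=-1→(1,0,2,1); h2:-1=+1→(1,1,1,1)*; h2:-2=-1→(1,1,0,1); h3:-1=-1→(1,1,2,0)
ply 3, X at (1,1,1,1) | h0:-1=-1→(0,1,1,1)*; h1:-1=-1→(1,0,1,1); h2:-1=-1→(1,1,0,1); h3:-1=-1→(1,1,1,0)
ply 4, O at (0,1,1,1) | h1:-1=+1→(0,0,1,1)*; h2:-1=+1→(0,1,0,1); h3:-1=+1→(0,1,1,0)
ply 5, X at (0,0,1,1) | h2:-1=-1→(0,0,0,1)*; h3:-1=-1→(0,0,1,0)
ply 6, O at (0,0,0,1) | h3:-1=+1→(0,0,0,0)*
ply 7: (0,0,0,0) is terminal -1 (X); from (2,1,2,1) depth 6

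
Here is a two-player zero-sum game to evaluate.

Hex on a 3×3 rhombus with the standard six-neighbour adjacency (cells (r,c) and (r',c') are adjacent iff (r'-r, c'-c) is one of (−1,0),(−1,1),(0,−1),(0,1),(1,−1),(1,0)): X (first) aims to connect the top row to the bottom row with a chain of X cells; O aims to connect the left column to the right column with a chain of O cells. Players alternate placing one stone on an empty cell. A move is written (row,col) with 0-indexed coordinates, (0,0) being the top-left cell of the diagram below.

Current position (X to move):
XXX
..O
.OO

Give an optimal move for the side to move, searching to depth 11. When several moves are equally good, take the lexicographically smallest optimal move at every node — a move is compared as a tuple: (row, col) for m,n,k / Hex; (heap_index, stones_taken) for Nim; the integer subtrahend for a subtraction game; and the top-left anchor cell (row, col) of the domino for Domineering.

X's best at [XXX/..O/.OO]: (2,0)

p1 X@[XXX/..O/.OO]: (1,0)[XXX/X.O/.OO]-1 (1,1)[XXX/.XO/.OO]-1 (2,0)[XXX/..O/XOO]+1*
p2 O@[XXX/..O/XOO]: (1,0)[XXX/O.O/XOO]-1* (1,1)[XXX/.OO/XOO]-1
p3 X@[XXX/O.O/XOO]: (1,1)[XXX/OXO/XOO]+1*
p4 O@[XXX/OXO/XOO] terminal -1; root [XXX/..O/.OO] d11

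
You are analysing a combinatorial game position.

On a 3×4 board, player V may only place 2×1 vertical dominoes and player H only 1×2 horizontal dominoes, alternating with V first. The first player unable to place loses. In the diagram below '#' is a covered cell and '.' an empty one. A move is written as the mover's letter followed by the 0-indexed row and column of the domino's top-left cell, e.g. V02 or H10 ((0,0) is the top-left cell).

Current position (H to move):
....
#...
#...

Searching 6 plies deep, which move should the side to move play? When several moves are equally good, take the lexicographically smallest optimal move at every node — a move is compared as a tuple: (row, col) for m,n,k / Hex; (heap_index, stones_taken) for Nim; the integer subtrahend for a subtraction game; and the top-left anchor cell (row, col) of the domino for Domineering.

p1 H@[..../#.../#...]: H00[##../#.../#...]-1 H01[.##./#.../#...]-1 H02[..##/#.../#...]-1 H11[..../###./#...]+1* H12[..../#.##/#...]+1 H21[..../#.../###.]-1 H22[..../#.../#.##]-1
p2 V@[..../###./#...]: V03[...#/####/#...]-1* V13[..../####/#..#]-1
p3 H@[...#/####/#...]: H00[##.#/####/#...]+1* H01[.###/####/#...]+1 H21[...#/####/###.]+1 H22[...#/####/#.##]+1
p4 V@[##.#/####/#...] terminal -1; root [..../#.../#...] d6

H's best at [..../#.../#...]: H11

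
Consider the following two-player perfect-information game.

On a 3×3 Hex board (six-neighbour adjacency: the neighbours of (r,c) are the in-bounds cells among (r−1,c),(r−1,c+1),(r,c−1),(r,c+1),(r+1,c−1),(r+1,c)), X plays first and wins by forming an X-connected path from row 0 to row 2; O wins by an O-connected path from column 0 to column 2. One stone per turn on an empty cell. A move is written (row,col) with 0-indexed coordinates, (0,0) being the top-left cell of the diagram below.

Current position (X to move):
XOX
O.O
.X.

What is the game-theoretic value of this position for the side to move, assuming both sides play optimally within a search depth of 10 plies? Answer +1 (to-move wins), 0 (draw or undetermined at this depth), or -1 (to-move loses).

ply 1, X at XOX/O.O/.X. | (1,1)=+1→XOX/OXO/.X.*; (2,0)=-1→XOX/O.O/XX.; (2,2)=-1→XOX/O.O/.XX
ply 2: XOX/OXO/.X. is terminal -1 (O); from XOX/O.O/.X. depth 10

value(XOX/O.O/.X., X) = +1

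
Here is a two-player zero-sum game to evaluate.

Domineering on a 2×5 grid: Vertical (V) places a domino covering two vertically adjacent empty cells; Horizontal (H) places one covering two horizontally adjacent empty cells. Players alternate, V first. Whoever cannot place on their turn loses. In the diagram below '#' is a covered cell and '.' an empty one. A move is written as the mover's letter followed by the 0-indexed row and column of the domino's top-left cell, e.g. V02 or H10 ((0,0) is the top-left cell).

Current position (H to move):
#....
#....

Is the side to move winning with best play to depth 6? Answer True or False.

H winning at [#..../#....]: True

ply 1, H at #..../#.... | H01=-1→###../#....; H02=+1→#.##./#....*; H03=-1→#..##/#....; H11=-1→#..../###..; H12=+1→#..../#.##.; H13=-1→#..../#..##
ply 2, V at #.##./#.... | V01=-1→####./##...*; V04=-1→#.###/#...#
ply 3, H at ####./##... | H12=-1→####./####.; H13=+1→####./##.##*
ply 4: ####./##.## is terminal -1 (V); from #..../#.... depth 6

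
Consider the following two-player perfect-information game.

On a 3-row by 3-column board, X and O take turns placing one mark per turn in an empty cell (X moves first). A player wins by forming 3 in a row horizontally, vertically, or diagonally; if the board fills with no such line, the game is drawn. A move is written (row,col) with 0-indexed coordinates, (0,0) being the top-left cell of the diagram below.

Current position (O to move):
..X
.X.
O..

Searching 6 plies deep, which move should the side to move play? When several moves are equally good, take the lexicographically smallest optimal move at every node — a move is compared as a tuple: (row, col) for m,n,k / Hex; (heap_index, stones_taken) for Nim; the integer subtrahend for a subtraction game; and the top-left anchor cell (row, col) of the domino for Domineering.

O's best at [..X/.X./O..]: (0,0)

ply 1, O at ..X/.X./O.. | (0,0)=+0→O.X/.X./O..*; (0,1)=-1→.OX/.X./O..; (1,0)=-1→..X/OX./O..; (1,2)=-1→..X/.XO/O..; (2,1)=-1→..X/.X./OO.; (2,2)=+0→..X/.X./O.O
ply 2, X at O.X/.X./O.. | (0,1)=-1→OXX/.X./O..; (1,0)=+0→O.X/XX./O..*; (1,2)=-1→O.X/.XX/O..; (2,1)=-1→O.X/.X./OX.; (2,2)=-1→O.X/.X./O.X
ply 3, O at O.X/XX./O.. | (0,1)=-1→OOX/XX./O..; (1,2)=+0→O.X/XXO/O..*; (2,1)=-1→O.X/XX./OO.; (2,2)=-1→O.X/XX./O.O
ply 4, X at O.X/XXO/O.. | (0,1)=+0→OXX/XXO/O..*; (2,1)=+0→O.X/XXO/OX.; (2,2)=+0→O.X/XXO/O.X
ply 5, O at OXX/XXO/O.. | (2,1)=+0→OXX/XXO/OO.*; (2,2)=-1→OXX/XXO/O.O
ply 6, X at OXX/XXO/OO. | (2,2)=+0→OXX/XXO/OOX*
ply 7: OXX/XXO/OOX is terminal +0 (O); from ..X/.X./O.. depth 6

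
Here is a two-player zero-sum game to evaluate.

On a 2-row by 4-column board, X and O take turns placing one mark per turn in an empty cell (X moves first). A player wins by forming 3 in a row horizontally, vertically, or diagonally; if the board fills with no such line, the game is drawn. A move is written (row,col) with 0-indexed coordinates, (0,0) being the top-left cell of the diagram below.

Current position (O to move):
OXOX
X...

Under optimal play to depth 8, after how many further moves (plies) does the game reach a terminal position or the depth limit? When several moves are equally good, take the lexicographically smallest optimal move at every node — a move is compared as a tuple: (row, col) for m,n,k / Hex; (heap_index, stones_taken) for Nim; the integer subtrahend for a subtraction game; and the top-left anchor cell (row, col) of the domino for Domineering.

PV length from [OXOX/X...]: 3 plies

[OXOX/X...] O move#1: (1,1):+0/OXOX/XO..*, (1,2):+0/OXOX/X.O., (1,3):+0/OXOX/X..O
[OXOX/XO..] X move#2: (1,2):+0/OXOX/XOX.*, (1,3):+0/OXOX/XO.X
[OXOX/XOX.] O move#3: (1,3):+0/OXOX/XOXO*
[OXOX/XOXO] end (terminal +0, X#4); searched OXOX/X... to 8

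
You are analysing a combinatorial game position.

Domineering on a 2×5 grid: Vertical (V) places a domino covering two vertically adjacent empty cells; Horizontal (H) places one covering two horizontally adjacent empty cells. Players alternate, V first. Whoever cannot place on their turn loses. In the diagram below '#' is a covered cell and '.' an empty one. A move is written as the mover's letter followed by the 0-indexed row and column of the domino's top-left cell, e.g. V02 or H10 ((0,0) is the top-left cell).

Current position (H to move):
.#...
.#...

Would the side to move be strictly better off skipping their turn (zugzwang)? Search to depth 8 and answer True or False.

[.#.../.#...] H move#1: H02:-1/.###./.#...*, H03:-1/.#.##/.#..., H12:-1/.#.../.###., H13:-1/.#.../.#.##
[.###./.#...] V move#2: V00:-1/####./##..., V04:+1/.####/.#..#*
[.####/.#..#] H move#3: H12:-1/.####/.####*
[.####/.####] V move#4: V00:+1/#####/#####*
[#####/#####] end (terminal -1, H#5); searched .#.../.#... to 8
if H skipped the turn, V would face:
~ [.#.../.#...] V move#1: V00:-1/##.../##..., V02:-1/.##../.##.., V03:+1/.#.#./.#.#.*, V04:-1/.#..#/.#..#
~ [.#.#./.#.#.] end (terminal -1, H#2); searched .#.../.#... to 8
compare (H): move=-1 vs pass=-1

zugzwang(.#.../.#..., H) = False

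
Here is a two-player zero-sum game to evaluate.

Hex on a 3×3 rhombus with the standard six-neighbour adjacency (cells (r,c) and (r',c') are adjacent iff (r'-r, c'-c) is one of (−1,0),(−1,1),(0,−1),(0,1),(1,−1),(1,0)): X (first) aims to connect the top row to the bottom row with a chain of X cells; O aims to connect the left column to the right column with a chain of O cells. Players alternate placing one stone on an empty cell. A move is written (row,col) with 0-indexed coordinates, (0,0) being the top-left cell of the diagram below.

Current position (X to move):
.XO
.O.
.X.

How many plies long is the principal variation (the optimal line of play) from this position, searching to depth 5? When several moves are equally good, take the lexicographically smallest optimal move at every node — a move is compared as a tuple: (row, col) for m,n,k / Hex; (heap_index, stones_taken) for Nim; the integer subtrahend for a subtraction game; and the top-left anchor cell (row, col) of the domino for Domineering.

PV length from [.XO/.O./.X.]: 2 plies

[.XO/.O./.X.] X move#1: (0,0):-1/XXO/.O./.X.*, (1,0):-1/.XO/XO./.X., (1,2):-1/.XO/.OX/.X., (2,0):-1/.XO/.O./XX., (2,2):-1/.XO/.O./.XX
[XXO/.O./.X.] O move#2: (1,0):+1/XXO/OO./.X.*, (1,2):+1/XXO/.OO/.X., (2,0):+1/XXO/.O./OX., (2,2):+1/XXO/.O./.XO
[XXO/OO./.X.] end (terminal -1, X#3); searched .XO/.O./.X. to 5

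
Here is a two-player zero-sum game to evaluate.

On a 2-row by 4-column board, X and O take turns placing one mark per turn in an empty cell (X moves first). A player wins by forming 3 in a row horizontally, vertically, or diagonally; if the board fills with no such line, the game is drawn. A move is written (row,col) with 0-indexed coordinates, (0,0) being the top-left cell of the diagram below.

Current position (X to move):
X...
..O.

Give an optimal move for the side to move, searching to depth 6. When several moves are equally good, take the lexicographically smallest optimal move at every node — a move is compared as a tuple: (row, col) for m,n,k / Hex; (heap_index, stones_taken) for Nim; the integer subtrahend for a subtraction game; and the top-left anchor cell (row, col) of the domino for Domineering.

X's best at [X.../..O.]: (0,1)

[X.../..O.] X move#1: (0,1):+0/XX../..O.*, (0,2):+0/X.X./..O., (0,3):-1/X..X/..O., (1,0):+0/X.../X.O., (1,1):+0/X.../.XO., (1,3):+0/X.../..OX
[XX../..O.] O move#2: (0,2):+0/XXO./..O.*, (0,3):-1/XX.O/..O., (1,0):-1/XX../O.O., (1,1):-1/XX../.OO., (1,3):-1/XX../..OO
[XXO./..O.] X move#3: (0,3):-1/XXOX/..O., (1,0):+0/XXO./X.O.*, (1,1):+0/XXO./.XO., (1,3):+0/XXO./..OX
[XXO./X.O.] O move#4: (0,3):+0/XXOO/X.O.*, (1,1):+0/XXO./XOO., (1,3):+0/XXO./X.OO
[XXOO/X.O.] X move#5: (1,1):+0/XXOO/XXO.*, (1,3):+0/XXOO/X.OX
[XXOO/XXO.] O move#6: (1,3):+0/XXOO/XXOO*
[XXOO/XXOO] end (terminal +0, X#7); searched X.../..O. to 6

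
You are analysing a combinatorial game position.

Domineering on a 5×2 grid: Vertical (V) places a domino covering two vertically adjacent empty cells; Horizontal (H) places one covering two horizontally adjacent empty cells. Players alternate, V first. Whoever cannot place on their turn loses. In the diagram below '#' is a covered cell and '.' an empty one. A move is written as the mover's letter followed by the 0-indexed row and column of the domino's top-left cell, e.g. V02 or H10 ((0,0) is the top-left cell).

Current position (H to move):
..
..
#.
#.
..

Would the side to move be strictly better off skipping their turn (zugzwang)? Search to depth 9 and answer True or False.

ply 1, H at ../../#./#./.. | H00=+1→##/../#./#./..*; H10=+1→../##/#./#./..; H40=-1→../../#./#./##
ply 2, V at ##/../#./#./.. | V11=-1→##/.#/##/#./..*; V21=-1→##/../##/##/..; V31=-1→##/../#./##/.#
ply 3, H at ##/.#/##/#./.. | H40=+1→##/.#/##/#./##*
ply 4: ##/.#/##/#./## is terminal -1 (V); from ../../#./#./.. depth 9
pass branch (V moves first from the same position):
  | ply 1, V at ../../#./#./.. | V00=+1→#./#./#./#./..*; V01=+1→.#/.#/#./#./..; V11=+1→../.#/##/#./..; V21=-1→../../##/##/..; V31=-1→../../#./##/.#
  | ply 2, H at #./#./#./#./.. | H40=-1→#./#./#./#./##*
  | ply 3, V at #./#./#./#./## | V01=+1→##/##/#./#./##*; V11=+1→#./##/##/#./##; V21=+1→#./#./##/##/##
  | ply 4: ##/##/#./#./## is terminal -1 (H); from ../../#./#./.. depth 9
H moving scores +1; H passing scores -1

zugzwang(../../#./#./.., H) = False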